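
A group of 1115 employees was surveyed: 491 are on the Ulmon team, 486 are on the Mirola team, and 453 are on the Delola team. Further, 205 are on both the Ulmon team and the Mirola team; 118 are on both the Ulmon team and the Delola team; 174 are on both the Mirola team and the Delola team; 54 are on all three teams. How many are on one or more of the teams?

987

N(≥1) = 491 + 486 + 453 − 205 − 118 − 174 + 54 = 987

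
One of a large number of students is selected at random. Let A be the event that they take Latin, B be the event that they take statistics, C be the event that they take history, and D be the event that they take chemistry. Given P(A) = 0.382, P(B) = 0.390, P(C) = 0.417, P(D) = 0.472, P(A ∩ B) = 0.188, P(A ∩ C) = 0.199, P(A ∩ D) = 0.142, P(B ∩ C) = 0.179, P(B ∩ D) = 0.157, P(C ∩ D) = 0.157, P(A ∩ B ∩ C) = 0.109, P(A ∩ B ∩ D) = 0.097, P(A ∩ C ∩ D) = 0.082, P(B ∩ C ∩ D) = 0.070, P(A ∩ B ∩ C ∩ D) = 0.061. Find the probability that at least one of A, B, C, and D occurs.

0.936

Inclusion–exclusion gives
P(A ∪ B ∪ C ∪ D) = 0.382 + 0.390 + 0.417 + 0.472 − 0.188 − 0.199 − 0.142 − 0.179 − 0.157 − 0.157 + 0.109 + 0.097 + 0.082 + 0.070 − 0.061 = 0.936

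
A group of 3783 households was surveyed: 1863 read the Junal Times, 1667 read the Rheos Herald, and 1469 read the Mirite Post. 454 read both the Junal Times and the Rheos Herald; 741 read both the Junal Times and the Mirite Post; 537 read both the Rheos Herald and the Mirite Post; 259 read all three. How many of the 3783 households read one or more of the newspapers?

3526

Using inclusion–exclusion:
|union| = 1863 + 1667 + 1469 − 454 − 741 − 537 + 259 = 3526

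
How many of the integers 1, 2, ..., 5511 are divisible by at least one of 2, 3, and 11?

3841

⌊5511/2⌋ + ⌊5511/3⌋ + ⌊5511/11⌋ − ⌊5511/6⌋ − ⌊5511/22⌋ − ⌊5511/33⌋ + ⌊5511/66⌋ = 2755 + 1837 + 501 − 918 − 250 − 167 + 83 = 3841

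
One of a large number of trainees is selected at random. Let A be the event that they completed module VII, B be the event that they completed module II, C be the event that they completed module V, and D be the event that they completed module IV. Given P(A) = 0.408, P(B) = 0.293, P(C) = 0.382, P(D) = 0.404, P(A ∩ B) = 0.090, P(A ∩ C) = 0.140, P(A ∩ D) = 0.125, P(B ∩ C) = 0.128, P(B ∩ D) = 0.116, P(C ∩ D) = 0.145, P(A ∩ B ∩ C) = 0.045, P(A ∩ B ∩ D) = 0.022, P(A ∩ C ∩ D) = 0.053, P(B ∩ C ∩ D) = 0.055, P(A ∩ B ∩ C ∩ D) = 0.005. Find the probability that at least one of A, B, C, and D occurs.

0.913

P(A ∪ B ∪ C ∪ D) = 0.408 + 0.293 + 0.382 + 0.404 − 0.090 − 0.140 − 0.125 − 0.128 − 0.116 − 0.145 + 0.045 + 0.022 + 0.053 + 0.055 − 0.005 = 0.913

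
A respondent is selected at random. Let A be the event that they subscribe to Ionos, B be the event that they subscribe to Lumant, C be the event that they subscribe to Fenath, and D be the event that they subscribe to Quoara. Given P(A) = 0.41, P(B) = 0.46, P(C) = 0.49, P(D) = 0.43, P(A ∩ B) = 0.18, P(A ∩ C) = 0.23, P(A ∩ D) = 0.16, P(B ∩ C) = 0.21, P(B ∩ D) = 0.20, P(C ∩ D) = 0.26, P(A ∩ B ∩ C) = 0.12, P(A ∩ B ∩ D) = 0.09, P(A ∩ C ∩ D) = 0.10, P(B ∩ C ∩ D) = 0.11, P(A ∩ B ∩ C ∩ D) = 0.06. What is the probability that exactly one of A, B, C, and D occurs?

0.33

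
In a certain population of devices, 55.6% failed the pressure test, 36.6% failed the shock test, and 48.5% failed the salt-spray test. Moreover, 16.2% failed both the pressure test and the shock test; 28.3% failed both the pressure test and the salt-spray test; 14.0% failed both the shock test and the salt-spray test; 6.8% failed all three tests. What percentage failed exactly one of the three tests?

44.1%

P(exactly one) = 55.6 + 36.6 + 48.5 − 2·16.2 − 2·28.3 − 2·14.0 + 3·6.8 = 44.1%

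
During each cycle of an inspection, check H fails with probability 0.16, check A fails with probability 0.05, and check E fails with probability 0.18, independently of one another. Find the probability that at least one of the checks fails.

0.34564

Independence gives P(none) = ∏(1 − pᵢ).
P(none) = (1 − 0.16) × (1 − 0.05) × (1 − 0.18) = 0.84 × 0.95 × 0.82 = 0.65436
P(at least one) = 1 − 0.65436 = 0.34564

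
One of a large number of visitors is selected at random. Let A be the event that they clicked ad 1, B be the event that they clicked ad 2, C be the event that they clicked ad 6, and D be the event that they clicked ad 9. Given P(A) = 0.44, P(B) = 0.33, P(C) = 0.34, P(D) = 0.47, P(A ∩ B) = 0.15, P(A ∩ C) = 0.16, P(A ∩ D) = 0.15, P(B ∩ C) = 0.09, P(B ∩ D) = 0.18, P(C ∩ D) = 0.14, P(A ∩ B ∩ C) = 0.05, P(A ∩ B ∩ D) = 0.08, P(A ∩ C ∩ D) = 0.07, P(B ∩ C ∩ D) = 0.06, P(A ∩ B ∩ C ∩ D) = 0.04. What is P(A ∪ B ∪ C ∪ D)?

0.93

P(A ∪ B ∪ C ∪ D) = 0.44 + 0.33 + 0.34 + 0.47 − 0.15 − 0.16 − 0.15 − 0.09 − 0.18 − 0.14 + 0.05 + 0.08 + 0.07 + 0.06 − 0.04 = 0.93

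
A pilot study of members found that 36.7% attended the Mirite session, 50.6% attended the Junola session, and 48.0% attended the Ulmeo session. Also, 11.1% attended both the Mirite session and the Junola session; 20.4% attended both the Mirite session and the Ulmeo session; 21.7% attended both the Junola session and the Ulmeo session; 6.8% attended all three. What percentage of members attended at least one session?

Apply inclusion-exclusion:
P(≥1) = 36.7 + 50.6 + 48.0 − 11.1 − 20.4 − 21.7 + 6.8 = 88.9%

88.9%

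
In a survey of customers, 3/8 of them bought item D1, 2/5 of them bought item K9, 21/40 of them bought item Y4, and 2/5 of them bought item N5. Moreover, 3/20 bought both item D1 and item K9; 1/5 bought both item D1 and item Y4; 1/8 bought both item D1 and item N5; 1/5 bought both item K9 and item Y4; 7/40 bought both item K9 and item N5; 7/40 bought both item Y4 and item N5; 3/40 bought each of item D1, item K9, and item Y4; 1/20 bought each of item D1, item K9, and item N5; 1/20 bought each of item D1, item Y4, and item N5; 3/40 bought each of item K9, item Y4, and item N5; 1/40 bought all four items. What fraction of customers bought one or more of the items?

9/10

Using inclusion–exclusion:
P(at least one) = 3/8 + 2/5 + 21/40 + 2/5 − 3/20 − 1/5 − 1/8 − 1/5 − 7/40 − 7/40 + 3/40 + 1/20 + 1/20 + 3/40 − 1/40 = 9/10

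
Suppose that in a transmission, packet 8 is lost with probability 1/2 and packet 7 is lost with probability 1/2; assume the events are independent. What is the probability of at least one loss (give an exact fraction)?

P(none) = (1 − 1/2) × (1 − 1/2) = 1/2 × 1/2 = 1/4
P(at least one) = 1 − 1/4 = 3/4

3/4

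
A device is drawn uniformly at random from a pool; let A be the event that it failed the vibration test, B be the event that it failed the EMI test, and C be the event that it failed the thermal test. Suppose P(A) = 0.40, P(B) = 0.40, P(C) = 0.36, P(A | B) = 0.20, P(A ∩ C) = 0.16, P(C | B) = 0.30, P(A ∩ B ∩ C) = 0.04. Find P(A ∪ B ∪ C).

P(A ∩ B) = P(B)·P(A|B) = 0.40 × 0.20 = 0.08
P(B ∩ C) = P(B)·P(C|B) = 0.40 × 0.30 = 0.12
P(A ∪ B ∪ C) = 0.40 + 0.40 + 0.36 − 0.08 − 0.16 − 0.12 + 0.04 = 0.84

0.84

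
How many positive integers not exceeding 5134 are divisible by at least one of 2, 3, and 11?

Inclusion–exclusion gives
2567 + 1711 + 466 − 855 − 233 − 155 + 77 = 3578

3578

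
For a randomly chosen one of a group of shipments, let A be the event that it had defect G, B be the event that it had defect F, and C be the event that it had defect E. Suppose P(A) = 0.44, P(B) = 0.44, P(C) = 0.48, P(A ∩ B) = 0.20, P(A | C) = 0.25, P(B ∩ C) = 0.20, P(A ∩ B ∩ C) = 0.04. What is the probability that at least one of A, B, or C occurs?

0.88

P(A ∩ C) = P(C)·P(A|C) = 0.48 × 0.25 = 0.12
By inclusion–exclusion:
P(A ∪ B ∪ C) = 0.44 + 0.44 + 0.48 − 0.20 − 0.12 − 0.20 + 0.04 = 0.88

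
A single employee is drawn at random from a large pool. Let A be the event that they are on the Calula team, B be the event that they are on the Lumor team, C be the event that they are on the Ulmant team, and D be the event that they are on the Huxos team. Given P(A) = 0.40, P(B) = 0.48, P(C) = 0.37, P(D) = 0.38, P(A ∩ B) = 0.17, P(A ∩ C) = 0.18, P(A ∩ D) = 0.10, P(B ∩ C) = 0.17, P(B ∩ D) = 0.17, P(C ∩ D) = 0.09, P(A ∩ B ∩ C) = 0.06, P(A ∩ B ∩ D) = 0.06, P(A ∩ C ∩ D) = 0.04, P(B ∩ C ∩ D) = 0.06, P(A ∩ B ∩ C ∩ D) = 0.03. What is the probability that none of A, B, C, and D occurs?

P(A ∪ B ∪ C ∪ D) = 0.40 + 0.48 + 0.37 + 0.38 − 0.17 − 0.18 − 0.10 − 0.17 − 0.17 − 0.09 + 0.06 + 0.06 + 0.04 + 0.06 − 0.03 = 0.94
P(none) = 1 − 0.94 = 0.06

0.06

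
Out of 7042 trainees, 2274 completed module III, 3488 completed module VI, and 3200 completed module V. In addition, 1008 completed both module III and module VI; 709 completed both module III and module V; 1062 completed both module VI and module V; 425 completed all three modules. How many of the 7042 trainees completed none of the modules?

Using inclusion–exclusion:
|at least one| = 2274 + 3488 + 3200 − 1008 − 709 − 1062 + 425 = 6608
None: 7042 − 6608 = 434

434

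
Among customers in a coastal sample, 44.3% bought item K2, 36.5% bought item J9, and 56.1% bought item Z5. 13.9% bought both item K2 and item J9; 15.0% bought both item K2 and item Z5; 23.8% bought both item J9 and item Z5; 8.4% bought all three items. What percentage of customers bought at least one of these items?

P(union) = 44.3 + 36.5 + 56.1 − 13.9 − 15.0 − 23.8 + 8.4 = 92.6%

92.6%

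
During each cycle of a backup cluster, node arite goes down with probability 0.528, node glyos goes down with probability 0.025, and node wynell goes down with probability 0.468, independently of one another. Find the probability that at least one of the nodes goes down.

Since the events are independent, P(none) is the product of the individual non-occurrence probabilities.
P(none) = (1 − 0.528) × (1 − 0.025) × (1 − 0.468) = 0.472 × 0.975 × 0.532 = 0.2448264
P(at least one) = 1 − 0.2448264 = 0.7551736

0.7551736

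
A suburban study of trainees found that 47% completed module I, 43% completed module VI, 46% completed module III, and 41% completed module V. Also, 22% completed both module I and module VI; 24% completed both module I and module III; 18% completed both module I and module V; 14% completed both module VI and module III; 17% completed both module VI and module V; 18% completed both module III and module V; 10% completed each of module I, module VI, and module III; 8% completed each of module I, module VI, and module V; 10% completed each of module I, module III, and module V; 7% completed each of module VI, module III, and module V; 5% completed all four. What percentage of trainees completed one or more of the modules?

By inclusion–exclusion:
P(at least one) = 47 + 43 + 46 + 41 − 22 − 24 − 18 − 14 − 17 − 18 + 10 + 8 + 10 + 7 − 5 = 94%

94%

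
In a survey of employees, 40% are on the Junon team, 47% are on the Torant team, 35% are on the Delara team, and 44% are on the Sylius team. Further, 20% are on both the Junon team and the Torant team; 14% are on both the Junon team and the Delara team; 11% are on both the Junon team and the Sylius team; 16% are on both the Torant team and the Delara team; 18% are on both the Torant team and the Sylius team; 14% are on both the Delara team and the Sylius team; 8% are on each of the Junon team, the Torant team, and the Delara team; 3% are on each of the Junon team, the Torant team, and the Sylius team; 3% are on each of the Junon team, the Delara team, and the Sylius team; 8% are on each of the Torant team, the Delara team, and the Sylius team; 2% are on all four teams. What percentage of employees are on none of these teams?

P(union) = 40 + 47 + 35 + 44 − 20 − 14 − 11 − 16 − 18 − 14 + 8 + 3 + 3 + 8 − 2 = 93%
P(none) = 100% − 93% = 7%

7%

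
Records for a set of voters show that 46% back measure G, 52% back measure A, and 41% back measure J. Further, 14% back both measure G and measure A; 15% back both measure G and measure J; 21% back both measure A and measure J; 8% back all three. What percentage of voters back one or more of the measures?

P(at least one) = 46 + 52 + 41 − 14 − 15 − 21 + 8 = 97%

97%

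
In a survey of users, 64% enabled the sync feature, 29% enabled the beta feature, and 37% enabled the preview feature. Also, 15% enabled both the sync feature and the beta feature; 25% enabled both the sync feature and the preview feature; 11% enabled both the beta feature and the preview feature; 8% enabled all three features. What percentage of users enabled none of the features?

13%

Using inclusion–exclusion:
P(union) = 64 + 29 + 37 − 15 − 25 − 11 + 8 = 87%
P(none) = 100% − 87% = 13%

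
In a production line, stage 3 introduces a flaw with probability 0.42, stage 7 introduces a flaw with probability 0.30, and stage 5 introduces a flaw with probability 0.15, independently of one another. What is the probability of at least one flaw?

P(none) = (1 − 0.42) × (1 − 0.30) × (1 − 0.15) = 0.58 × 0.70 × 0.85 = 0.3451
P(at least one) = 1 − 0.3451 = 0.6549

0.6549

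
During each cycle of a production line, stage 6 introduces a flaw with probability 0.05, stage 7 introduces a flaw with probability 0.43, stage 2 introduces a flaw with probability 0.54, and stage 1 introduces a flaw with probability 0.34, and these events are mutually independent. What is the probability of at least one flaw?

Since the events are independent, P(none) is the product of the individual non-occurrence probabilities.
P(none) = (1 − 0.05) × (1 − 0.43) × (1 − 0.54) × (1 − 0.34) = 0.95 × 0.57 × 0.46 × 0.66 = 0.1643994
P(at least one) = 1 − 0.1643994 = 0.8356006

0.8356006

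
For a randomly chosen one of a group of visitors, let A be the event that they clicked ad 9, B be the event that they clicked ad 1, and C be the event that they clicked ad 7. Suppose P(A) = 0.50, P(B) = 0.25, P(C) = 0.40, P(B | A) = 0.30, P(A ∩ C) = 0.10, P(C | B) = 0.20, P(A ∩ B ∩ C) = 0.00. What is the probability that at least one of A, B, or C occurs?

0.85

P(A ∩ B) = P(A)·P(B|A) = 0.50 × 0.30 = 0.15
P(B ∩ C) = P(B)·P(C|B) = 0.25 × 0.20 = 0.05
P(A ∪ B ∪ C) = 0.50 + 0.25 + 0.40 − 0.15 − 0.10 − 0.05 + 0.00 = 0.85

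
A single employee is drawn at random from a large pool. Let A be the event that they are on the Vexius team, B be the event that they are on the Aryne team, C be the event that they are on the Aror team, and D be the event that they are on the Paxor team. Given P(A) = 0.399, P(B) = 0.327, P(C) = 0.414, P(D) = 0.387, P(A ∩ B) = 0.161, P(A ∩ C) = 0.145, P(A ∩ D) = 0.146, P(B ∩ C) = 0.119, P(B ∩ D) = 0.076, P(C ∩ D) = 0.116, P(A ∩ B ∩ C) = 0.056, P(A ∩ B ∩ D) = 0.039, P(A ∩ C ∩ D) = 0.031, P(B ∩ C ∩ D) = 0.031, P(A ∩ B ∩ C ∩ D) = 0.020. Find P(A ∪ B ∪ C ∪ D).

0.901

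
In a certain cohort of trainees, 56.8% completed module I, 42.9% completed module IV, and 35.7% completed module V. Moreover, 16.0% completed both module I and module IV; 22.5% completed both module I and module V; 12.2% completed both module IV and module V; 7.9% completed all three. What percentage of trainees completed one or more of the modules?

92.6%

Apply inclusion-exclusion:
P(≥1) = 56.8 + 42.9 + 35.7 − 16.0 − 22.5 − 12.2 + 7.9 = 92.6%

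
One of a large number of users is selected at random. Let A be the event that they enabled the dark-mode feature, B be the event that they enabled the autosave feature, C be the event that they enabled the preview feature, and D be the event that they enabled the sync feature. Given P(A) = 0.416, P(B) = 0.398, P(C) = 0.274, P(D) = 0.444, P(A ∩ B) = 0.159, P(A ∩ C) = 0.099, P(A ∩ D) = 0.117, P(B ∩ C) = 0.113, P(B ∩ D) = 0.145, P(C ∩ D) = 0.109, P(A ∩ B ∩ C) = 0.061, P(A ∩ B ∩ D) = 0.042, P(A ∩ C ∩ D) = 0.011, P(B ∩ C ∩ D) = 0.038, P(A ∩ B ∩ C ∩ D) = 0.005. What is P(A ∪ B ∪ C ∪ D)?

0.937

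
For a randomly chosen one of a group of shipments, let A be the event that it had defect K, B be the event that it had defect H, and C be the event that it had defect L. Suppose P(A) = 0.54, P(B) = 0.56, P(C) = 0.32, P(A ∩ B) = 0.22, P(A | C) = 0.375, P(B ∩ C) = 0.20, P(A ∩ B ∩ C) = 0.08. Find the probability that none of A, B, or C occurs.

0.04

P(A ∩ C) = P(C)·P(A|C) = 0.32 × 0.375 = 0.12
Inclusion–exclusion gives
P(A ∪ B ∪ C) = 0.54 + 0.56 + 0.32 − 0.22 − 0.12 − 0.20 + 0.08 = 0.96
P(none) = 1 − 0.96 = 0.04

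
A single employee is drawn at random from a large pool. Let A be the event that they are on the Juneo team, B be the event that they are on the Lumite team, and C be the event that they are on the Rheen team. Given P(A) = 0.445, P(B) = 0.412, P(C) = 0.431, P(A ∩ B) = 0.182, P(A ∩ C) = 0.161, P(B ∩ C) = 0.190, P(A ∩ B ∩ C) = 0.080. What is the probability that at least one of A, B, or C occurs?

0.835

Inclusion–exclusion gives
P(A ∪ B ∪ C) = 0.445 + 0.412 + 0.431 − 0.182 − 0.161 − 0.190 + 0.080 = 0.835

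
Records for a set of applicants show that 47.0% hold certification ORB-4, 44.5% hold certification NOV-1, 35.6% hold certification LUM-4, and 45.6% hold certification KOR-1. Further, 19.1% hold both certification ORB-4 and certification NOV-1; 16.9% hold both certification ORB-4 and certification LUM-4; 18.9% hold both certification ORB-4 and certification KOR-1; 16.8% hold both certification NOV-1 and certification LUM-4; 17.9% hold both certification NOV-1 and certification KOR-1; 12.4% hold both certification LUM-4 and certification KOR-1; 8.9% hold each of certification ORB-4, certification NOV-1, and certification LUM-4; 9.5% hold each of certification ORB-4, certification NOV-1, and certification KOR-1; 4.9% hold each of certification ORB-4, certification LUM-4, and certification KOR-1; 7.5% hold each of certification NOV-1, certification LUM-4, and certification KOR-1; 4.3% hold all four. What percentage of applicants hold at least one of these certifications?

97.2%

Using inclusion–exclusion:
P(≥1) = 47.0 + 44.5 + 35.6 + 45.6 − 19.1 − 16.9 − 18.9 − 16.8 − 17.9 − 12.4 + 8.9 + 9.5 + 4.9 + 7.5 − 4.3 = 97.2%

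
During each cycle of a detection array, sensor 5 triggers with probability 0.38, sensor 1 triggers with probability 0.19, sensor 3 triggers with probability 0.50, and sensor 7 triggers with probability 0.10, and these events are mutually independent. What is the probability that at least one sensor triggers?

P(none) = (1 − 0.38) × (1 − 0.19) × (1 − 0.50) × (1 − 0.10) = 0.62 × 0.81 × 0.50 × 0.90 = 0.22599
P(at least one) = 1 − 0.22599 = 0.77401

0.77401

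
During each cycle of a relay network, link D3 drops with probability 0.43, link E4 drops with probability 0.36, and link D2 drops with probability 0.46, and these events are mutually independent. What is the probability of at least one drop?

0.803008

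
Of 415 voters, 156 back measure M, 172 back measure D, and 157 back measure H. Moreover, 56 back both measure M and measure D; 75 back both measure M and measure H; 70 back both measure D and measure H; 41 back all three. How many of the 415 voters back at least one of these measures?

|union| = 156 + 172 + 157 − 56 − 75 − 70 + 41 = 325

325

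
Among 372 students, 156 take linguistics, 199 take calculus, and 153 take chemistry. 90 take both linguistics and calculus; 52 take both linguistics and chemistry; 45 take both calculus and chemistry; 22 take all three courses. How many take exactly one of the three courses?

200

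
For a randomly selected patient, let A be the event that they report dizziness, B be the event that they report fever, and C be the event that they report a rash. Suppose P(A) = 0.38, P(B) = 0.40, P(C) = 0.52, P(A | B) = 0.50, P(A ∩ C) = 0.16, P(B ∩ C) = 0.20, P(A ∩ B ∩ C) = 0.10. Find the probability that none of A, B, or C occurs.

P(A ∩ B) = P(B)·P(A|B) = 0.40 × 0.50 = 0.20
Using inclusion–exclusion:
P(A ∪ B ∪ C) = 0.38 + 0.40 + 0.52 − 0.20 − 0.16 − 0.20 + 0.10 = 0.84
P(none) = 1 − 0.84 = 0.16

0.16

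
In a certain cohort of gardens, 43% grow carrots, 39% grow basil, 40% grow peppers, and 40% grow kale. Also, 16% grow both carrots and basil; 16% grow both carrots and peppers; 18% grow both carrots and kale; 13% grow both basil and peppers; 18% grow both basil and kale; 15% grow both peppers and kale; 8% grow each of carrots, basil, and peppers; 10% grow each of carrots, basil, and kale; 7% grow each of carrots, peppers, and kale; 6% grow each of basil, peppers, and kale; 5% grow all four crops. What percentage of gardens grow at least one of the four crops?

P(at least one) = 43 + 39 + 40 + 40 − 16 − 16 − 18 − 13 − 18 − 15 + 8 + 10 + 7 + 6 − 5 = 92%

92%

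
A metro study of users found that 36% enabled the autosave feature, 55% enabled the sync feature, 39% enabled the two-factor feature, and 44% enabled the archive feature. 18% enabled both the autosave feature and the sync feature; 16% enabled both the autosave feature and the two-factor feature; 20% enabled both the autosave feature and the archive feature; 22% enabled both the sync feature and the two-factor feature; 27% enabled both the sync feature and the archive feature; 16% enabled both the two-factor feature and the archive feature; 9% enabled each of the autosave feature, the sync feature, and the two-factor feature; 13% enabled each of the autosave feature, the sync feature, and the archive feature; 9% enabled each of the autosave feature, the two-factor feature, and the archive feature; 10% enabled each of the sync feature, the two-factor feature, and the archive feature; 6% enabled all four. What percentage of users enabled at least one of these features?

90%

P(union) = 36 + 55 + 39 + 44 − 18 − 16 − 20 − 22 − 27 − 16 + 9 + 13 + 9 + 10 − 6 = 90%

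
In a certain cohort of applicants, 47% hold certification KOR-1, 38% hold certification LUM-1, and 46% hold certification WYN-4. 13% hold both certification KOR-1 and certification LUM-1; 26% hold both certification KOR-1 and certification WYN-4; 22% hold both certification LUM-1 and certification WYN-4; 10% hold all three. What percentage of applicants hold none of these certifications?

20%

Apply inclusion-exclusion:
P(union) = 47 + 38 + 46 − 13 − 26 − 22 + 10 = 80%
P(none) = 100% − 80% = 20%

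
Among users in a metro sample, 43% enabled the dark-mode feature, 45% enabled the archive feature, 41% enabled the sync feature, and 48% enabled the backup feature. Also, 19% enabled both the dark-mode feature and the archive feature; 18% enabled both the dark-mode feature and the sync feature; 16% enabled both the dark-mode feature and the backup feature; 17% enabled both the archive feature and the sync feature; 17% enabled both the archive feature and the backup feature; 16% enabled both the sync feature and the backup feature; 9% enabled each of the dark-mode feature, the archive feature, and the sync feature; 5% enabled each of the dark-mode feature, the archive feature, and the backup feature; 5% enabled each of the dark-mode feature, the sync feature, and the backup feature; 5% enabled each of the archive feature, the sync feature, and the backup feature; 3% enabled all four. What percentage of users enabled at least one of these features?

P(at least one) = 43 + 45 + 41 + 48 − 19 − 18 − 16 − 17 − 17 − 16 + 9 + 5 + 5 + 5 − 3 = 95%

95%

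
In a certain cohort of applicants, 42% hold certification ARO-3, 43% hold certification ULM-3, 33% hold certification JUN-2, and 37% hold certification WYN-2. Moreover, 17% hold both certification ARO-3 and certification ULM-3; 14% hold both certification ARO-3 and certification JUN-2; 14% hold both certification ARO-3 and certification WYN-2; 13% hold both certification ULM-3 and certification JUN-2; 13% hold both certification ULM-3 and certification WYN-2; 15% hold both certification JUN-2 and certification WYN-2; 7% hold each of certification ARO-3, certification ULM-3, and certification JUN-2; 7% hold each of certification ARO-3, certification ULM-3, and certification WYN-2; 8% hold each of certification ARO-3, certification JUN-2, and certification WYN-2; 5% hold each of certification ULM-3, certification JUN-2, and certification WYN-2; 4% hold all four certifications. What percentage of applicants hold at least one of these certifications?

92%

P(union) = 42 + 43 + 33 + 37 − 17 − 14 − 14 − 13 − 13 − 15 + 7 + 7 + 8 + 5 − 4 = 92%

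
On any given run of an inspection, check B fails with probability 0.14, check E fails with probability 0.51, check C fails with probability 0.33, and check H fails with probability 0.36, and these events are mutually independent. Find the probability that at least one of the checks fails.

0.81930368

P(none) = (1 − 0.14) × (1 − 0.51) × (1 − 0.33) × (1 − 0.36) = 0.86 × 0.49 × 0.67 × 0.64 = 0.18069632
P(at least one) = 1 − 0.18069632 = 0.81930368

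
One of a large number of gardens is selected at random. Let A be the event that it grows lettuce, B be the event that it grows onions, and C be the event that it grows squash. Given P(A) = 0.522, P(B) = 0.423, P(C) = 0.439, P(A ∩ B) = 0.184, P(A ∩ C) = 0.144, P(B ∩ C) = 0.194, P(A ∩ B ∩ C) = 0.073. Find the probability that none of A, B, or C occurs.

Using inclusion–exclusion:
P(A ∪ B ∪ C) = 0.522 + 0.423 + 0.439 − 0.184 − 0.144 − 0.194 + 0.073 = 0.935
P(none) = 1 − 0.935 = 0.065

0.065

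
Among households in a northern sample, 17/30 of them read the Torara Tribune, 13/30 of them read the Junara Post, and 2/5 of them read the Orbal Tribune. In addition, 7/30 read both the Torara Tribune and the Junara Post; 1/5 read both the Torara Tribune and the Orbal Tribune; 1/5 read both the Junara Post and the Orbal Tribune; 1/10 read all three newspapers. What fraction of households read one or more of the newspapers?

13/15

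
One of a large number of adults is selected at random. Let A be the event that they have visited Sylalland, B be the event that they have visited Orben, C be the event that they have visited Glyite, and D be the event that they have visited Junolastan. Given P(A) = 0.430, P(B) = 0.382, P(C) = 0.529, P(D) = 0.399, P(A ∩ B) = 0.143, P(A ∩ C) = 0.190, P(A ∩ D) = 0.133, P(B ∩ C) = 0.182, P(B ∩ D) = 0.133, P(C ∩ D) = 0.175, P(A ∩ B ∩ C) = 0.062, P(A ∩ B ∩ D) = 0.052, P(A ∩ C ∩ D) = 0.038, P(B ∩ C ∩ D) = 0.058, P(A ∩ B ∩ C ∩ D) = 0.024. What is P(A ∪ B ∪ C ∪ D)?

0.970

By inclusion-exclusion,
P(A ∪ B ∪ C ∪ D) = 0.430 + 0.382 + 0.529 + 0.399 − 0.143 − 0.190 − 0.133 − 0.182 − 0.133 − 0.175 + 0.062 + 0.052 + 0.038 + 0.058 − 0.024 = 0.970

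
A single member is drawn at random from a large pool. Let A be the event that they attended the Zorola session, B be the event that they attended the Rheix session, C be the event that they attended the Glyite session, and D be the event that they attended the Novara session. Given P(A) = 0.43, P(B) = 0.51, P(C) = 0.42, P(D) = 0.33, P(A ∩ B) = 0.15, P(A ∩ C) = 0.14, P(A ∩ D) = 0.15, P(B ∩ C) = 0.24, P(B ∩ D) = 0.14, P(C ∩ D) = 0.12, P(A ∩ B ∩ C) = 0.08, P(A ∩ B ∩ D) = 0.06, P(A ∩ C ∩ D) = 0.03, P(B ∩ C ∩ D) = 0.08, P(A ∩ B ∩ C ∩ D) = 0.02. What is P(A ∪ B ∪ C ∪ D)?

By inclusion–exclusion:
P(A ∪ B ∪ C ∪ D) = 0.43 + 0.51 + 0.42 + 0.33 − 0.15 − 0.14 − 0.15 − 0.24 − 0.14 − 0.12 + 0.08 + 0.06 + 0.03 + 0.08 − 0.02 = 0.98

0.98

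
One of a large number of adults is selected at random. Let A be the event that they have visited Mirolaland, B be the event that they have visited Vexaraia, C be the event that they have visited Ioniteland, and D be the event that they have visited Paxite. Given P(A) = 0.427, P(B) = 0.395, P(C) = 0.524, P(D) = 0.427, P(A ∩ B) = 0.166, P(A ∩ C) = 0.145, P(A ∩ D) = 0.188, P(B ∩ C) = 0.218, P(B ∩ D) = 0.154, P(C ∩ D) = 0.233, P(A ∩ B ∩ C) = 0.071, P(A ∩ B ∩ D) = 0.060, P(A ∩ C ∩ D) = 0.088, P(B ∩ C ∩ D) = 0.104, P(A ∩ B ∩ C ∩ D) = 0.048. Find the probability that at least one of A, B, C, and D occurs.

0.944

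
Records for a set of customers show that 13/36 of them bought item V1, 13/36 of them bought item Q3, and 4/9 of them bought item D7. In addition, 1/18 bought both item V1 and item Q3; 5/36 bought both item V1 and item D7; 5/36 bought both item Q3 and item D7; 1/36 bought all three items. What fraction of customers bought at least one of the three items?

By inclusion–exclusion:
P(at least one) = 13/36 + 13/36 + 4/9 − 1/18 − 5/36 − 5/36 + 1/36 = 31/36

31/36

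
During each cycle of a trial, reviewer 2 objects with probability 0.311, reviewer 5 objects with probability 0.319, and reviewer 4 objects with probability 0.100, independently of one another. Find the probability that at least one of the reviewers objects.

0.5777119

Since the events are independent, P(none) is the product of the individual non-occurrence probabilities.
P(none) = (1 − 0.311) × (1 − 0.319) × (1 − 0.100) = 0.689 × 0.681 × 0.900 = 0.4222881
P(at least one) = 1 − 0.4222881 = 0.5777119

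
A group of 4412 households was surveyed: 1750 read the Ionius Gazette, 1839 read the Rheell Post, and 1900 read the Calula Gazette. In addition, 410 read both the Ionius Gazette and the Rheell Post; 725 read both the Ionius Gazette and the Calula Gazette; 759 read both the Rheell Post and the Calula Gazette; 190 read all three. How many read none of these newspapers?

627

|union| = 1750 + 1839 + 1900 − 410 − 725 − 759 + 190 = 3785
None: 4412 − 3785 = 627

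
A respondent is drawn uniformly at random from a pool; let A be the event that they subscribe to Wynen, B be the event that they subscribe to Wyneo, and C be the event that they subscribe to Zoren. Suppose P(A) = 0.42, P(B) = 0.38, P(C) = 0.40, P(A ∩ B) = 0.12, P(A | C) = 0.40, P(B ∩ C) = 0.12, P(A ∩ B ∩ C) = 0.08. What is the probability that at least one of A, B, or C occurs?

0.88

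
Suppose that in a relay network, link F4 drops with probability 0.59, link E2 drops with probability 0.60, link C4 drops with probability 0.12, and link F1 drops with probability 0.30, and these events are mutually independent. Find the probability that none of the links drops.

P(none) = (1 − 0.59) × (1 − 0.60) × (1 − 0.12) × (1 − 0.30) = 0.41 × 0.40 × 0.88 × 0.70 = 0.101024

0.101024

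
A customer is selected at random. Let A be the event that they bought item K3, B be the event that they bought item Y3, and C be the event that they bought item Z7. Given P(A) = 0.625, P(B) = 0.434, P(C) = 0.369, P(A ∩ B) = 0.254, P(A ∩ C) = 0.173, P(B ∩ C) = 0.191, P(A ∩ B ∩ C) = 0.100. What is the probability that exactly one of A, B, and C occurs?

By inclusion–exclusion (exactly-one form):
P(exactly one) = 0.625 + 0.434 + 0.369 − 2·0.254 − 2·0.173 − 2·0.191 + 3·0.100 = 0.492

0.492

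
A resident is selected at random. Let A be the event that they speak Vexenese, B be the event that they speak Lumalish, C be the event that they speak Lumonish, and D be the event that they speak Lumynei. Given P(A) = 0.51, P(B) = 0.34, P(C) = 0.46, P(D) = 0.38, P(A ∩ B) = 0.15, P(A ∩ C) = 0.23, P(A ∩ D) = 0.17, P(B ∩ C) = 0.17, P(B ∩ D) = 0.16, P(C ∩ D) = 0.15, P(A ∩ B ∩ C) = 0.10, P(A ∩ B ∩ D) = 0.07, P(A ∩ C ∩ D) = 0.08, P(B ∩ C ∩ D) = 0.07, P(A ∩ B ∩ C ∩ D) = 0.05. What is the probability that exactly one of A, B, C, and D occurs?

0.39

By inclusion–exclusion (exactly-one form):
P(exactly one) = 0.51 + 0.34 + 0.46 + 0.38 − 2·0.15 − 2·0.23 − 2·0.17 − 2·0.17 − 2·0.16 − 2·0.15 + 3·0.10 + 3·0.07 + 3·0.08 + 3·0.07 − 4·0.05 = 0.39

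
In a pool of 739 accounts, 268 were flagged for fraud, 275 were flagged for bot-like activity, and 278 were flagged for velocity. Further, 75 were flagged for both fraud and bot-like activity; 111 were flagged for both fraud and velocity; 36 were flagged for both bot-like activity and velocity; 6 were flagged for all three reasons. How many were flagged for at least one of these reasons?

605

N(≥1) = 268 + 275 + 278 − 75 − 111 − 36 + 6 = 605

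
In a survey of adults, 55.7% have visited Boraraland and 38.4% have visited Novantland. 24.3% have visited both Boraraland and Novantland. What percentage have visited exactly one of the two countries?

45.5%

Using the inclusion–exclusion count for exactly one event:
P(exactly one) = 55.7 + 38.4 − 2·24.3 = 45.5%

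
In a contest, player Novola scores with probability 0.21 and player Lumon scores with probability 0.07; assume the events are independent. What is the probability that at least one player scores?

P(none) = (1 − 0.21) × (1 − 0.07) = 0.79 × 0.93 = 0.7347
P(at least one) = 1 − 0.7347 = 0.2653

0.2653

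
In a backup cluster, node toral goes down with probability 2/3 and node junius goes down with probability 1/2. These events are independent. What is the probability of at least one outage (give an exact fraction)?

5/6

P(none) = (1 − 2/3) × (1 − 1/2) = 1/3 × 1/2 = 1/6
P(at least one) = 1 − 1/6 = 5/6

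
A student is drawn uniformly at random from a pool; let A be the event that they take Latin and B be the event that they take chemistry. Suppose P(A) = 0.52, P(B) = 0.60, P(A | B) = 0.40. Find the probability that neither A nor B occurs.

P(A ∩ B) = P(B)·P(A|B) = 0.60 × 0.40 = 0.24
Using inclusion–exclusion:
P(A ∪ B) = 0.52 + 0.60 − 0.24 = 0.88
P(none) = 1 − 0.88 = 0.12

0.12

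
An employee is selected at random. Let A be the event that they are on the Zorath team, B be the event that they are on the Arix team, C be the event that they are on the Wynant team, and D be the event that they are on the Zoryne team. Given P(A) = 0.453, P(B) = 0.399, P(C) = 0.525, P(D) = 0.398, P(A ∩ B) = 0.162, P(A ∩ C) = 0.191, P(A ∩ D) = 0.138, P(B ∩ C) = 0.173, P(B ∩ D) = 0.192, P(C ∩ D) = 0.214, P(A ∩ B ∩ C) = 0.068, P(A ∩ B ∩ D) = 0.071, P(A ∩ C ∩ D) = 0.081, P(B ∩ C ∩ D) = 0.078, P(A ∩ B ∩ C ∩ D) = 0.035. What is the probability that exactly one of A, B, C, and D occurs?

P(exactly one) = 0.453 + 0.399 + 0.525 + 0.398 − 2·0.162 − 2·0.191 − 2·0.138 − 2·0.173 − 2·0.192 − 2·0.214 + 3·0.068 + 3·0.071 + 3·0.081 + 3·0.078 − 4·0.035 = 0.389

0.389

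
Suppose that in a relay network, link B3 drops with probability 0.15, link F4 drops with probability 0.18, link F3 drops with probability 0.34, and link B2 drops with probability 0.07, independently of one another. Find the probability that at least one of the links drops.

P(none) = (1 − 0.15) × (1 − 0.18) × (1 − 0.34) × (1 − 0.07) = 0.85 × 0.82 × 0.66 × 0.93 = 0.4278186
P(at least one) = 1 − 0.4278186 = 0.5721814

0.5721814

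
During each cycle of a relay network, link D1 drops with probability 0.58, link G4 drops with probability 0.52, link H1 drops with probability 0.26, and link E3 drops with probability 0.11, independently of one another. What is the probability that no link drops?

0.13277376

P(none) = (1 − 0.58) × (1 − 0.52) × (1 − 0.26) × (1 − 0.11) = 0.42 × 0.48 × 0.74 × 0.89 = 0.13277376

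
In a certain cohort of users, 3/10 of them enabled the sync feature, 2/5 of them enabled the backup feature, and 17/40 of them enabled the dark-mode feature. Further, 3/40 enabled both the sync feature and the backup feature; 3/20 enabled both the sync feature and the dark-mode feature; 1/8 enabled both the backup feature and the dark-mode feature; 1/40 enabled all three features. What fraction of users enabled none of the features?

1/5

P(at least one) = 3/10 + 2/5 + 17/40 − 3/40 − 3/20 − 1/8 + 1/40 = 4/5
P(none) = 1 − 4/5 = 1/5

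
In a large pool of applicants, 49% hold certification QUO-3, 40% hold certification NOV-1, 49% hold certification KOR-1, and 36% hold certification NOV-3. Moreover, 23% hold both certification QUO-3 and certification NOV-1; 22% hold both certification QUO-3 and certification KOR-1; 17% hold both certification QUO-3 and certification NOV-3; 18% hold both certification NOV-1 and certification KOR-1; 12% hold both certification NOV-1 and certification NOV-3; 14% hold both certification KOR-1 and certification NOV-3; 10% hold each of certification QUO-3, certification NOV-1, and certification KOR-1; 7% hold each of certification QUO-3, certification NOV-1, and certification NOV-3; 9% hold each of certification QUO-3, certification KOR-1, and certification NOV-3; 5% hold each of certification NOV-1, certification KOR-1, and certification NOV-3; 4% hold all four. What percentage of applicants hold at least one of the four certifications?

95%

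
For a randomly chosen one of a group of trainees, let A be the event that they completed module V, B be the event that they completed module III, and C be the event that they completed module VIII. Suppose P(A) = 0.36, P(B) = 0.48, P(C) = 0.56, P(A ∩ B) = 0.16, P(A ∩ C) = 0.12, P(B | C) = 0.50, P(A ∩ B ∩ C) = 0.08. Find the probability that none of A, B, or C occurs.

0.08

P(B ∩ C) = P(C)·P(B|C) = 0.56 × 0.50 = 0.28
P(A ∪ B ∪ C) = 0.36 + 0.48 + 0.56 − 0.16 − 0.12 − 0.28 + 0.08 = 0.92
P(none) = 1 − 0.92 = 0.08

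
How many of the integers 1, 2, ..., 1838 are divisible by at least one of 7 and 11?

Using inclusion–exclusion:
262 + 167 − 23 = 406

406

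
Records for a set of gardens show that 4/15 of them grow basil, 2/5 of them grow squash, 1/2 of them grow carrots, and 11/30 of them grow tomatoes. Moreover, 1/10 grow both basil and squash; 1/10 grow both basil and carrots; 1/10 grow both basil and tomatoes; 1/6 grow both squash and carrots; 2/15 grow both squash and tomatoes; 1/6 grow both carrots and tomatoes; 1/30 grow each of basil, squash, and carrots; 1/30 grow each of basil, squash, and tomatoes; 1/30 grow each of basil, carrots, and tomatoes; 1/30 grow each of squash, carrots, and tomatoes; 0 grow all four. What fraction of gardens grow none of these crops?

By inclusion-exclusion,
P(≥1) = 4/15 + 2/5 + 1/2 + 11/30 − 1/10 − 1/10 − 1/10 − 1/6 − 2/15 − 1/6 + 1/30 + 1/30 + 1/30 + 1/30 − 0 = 9/10
P(none) = 1 − 9/10 = 1/10

1/10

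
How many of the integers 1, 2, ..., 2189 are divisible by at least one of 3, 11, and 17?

940

By inclusion-exclusion,
floor(2189/3) + floor(2189/11) + floor(2189/17) − floor(2189/33) − floor(2189/51) − floor(2189/187) + floor(2189/561) = 729 + 199 + 128 − 66 − 42 − 11 + 3 = 940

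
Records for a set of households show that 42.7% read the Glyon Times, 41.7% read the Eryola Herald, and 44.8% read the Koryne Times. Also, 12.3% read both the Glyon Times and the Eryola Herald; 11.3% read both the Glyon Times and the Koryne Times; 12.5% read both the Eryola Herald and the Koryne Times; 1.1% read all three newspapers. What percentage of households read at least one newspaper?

94.2%

Apply inclusion-exclusion:
P(at least one) = 42.7 + 41.7 + 44.8 − 12.3 − 11.3 − 12.5 + 1.1 = 94.2%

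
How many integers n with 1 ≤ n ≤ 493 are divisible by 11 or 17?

By inclusion-exclusion,
44 + 29 − 2 = 71

71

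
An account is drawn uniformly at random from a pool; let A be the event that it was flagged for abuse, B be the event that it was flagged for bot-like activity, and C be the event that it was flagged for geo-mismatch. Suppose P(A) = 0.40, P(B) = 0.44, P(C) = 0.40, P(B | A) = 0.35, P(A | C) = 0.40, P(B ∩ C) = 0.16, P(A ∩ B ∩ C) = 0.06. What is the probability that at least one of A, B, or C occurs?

P(A ∩ B) = P(A)·P(B|A) = 0.40 × 0.35 = 0.14
P(A ∩ C) = P(C)·P(A|C) = 0.40 × 0.40 = 0.16
P(A ∪ B ∪ C) = 0.40 + 0.44 + 0.40 − 0.14 − 0.16 − 0.16 + 0.06 = 0.84

0.84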